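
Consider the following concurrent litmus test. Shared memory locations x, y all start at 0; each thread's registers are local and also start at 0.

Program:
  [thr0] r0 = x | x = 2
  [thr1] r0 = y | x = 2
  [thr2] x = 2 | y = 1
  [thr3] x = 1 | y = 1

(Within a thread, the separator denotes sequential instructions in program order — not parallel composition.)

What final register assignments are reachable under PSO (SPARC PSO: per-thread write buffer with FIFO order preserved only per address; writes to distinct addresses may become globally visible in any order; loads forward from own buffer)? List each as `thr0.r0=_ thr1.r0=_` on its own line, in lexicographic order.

outcome vector order: (thr0.r0,thr1.r0)
|PSO outcomes| = 6

thr0.r0=0 thr1.r0=0
thr0.r0=0 thr1.r0=1
thr0.r0=1 thr1.r0=0
thr0.r0=1 thr1.r0=1
thr0.r0=2 thr1.r0=0
thr0.r0=2 thr1.r0=1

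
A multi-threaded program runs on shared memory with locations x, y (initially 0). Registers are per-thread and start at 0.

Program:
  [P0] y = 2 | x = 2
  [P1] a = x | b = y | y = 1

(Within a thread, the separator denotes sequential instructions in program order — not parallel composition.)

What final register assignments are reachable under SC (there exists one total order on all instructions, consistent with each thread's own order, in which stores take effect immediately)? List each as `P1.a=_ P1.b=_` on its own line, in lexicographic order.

outcome vector order: (P1.a,P1.b)
|SC outcomes| = 3

P1.a=0 P1.b=0
P1.a=0 P1.b=2
P1.a=2 P1.b=2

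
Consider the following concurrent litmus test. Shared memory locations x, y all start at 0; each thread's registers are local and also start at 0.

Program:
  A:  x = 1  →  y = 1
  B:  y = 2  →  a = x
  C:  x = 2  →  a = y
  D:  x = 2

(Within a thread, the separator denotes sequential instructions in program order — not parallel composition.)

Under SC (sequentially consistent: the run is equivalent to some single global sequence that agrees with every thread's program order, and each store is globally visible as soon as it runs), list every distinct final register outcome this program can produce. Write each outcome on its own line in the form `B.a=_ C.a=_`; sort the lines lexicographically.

outcome vector order: (B.a,C.a)
|SC outcomes| = 8

B.a=0 C.a=1
B.a=0 C.a=2
B.a=1 C.a=0
B.a=1 C.a=1
B.a=1 C.a=2
B.a=2 C.a=0
B.a=2 C.a=1
B.a=2 C.a=2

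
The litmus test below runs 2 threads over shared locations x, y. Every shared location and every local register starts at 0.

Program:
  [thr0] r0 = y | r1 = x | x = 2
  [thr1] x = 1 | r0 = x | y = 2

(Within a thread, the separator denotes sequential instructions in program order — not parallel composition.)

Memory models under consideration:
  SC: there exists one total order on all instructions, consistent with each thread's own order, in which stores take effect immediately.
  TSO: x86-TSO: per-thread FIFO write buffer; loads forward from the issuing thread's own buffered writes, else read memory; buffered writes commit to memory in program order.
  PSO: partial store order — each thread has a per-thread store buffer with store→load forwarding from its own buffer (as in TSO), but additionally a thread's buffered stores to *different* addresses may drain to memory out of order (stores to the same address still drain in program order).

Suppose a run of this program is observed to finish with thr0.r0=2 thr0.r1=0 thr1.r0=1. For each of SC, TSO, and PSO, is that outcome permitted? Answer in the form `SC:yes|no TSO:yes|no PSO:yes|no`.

outcome vector order: (thr0.r0,thr0.r1,thr1.r0)
SC (5): <0 0 1> <0 0 2> <0 1 1> <0 1 2> <2 1 1>
TSO (5): <0 0 1> <0 0 2> <0 1 1> <0 1 2> <2 1 1>
PSO (6): <0 0 1> <0 0 2> <0 1 1> <0 1 2> <2 0 1> <2 1 1>
target <2 0 1> ∈ {PSO}

SC:no TSO:no PSO:yes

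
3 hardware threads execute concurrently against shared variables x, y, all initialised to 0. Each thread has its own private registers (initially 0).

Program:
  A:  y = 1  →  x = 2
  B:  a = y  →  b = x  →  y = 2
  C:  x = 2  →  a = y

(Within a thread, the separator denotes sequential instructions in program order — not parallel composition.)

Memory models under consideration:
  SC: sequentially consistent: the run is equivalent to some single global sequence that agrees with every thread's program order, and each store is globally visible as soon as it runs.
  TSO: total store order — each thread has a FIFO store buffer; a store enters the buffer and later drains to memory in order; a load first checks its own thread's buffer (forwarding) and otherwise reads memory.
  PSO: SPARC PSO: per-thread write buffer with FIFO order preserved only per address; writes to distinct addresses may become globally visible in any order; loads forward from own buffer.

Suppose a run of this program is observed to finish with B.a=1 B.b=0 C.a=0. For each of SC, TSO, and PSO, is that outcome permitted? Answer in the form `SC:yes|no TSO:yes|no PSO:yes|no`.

outcome vector order: (B.a,B.b,C.a)
SC: 11 outcomes — {000 001 002 020 021 022 101 102 120 121 122}
TSO: 12 outcomes — {000 001 002 020 021 022 100 101 102 120 121 122}
PSO: 12 outcomes — {000 001 002 020 021 022 100 101 102 120 121 122}
target 100 ∈ {TSO,PSO}

SC:no TSO:yes PSO:yes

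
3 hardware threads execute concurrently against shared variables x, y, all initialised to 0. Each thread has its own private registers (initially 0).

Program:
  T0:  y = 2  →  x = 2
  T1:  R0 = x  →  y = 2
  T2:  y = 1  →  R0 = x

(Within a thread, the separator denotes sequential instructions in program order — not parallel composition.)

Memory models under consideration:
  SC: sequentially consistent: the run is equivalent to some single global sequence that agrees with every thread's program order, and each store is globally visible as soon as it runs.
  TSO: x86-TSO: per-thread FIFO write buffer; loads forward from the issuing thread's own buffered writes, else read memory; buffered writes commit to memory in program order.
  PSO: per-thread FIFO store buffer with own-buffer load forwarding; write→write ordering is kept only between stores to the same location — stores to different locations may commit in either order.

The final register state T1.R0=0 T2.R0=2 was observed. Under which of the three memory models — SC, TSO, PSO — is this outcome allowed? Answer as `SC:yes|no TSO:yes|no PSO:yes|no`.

outcome vector order: (T1.R0,T2.R0)
[SC] allowed = {00 02 20 22}
[TSO] allowed = {00 02 20 22}
[PSO] allowed = {00 02 20 22}
target 02 ∈ {SC,TSO,PSO}

SC:yes TSO:yes PSO:yes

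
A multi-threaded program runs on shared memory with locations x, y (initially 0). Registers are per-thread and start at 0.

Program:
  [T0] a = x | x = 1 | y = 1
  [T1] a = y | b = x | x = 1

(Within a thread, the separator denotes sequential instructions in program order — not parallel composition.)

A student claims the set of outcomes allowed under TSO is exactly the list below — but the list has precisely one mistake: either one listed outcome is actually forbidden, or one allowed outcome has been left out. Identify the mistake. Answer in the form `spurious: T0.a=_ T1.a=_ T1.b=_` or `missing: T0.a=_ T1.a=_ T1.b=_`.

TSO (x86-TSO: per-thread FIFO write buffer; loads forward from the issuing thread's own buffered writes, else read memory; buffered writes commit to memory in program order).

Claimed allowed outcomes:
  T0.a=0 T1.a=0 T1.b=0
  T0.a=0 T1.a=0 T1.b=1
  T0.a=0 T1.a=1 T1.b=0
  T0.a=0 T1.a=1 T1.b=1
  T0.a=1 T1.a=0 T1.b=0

spurious: T0.a=0 T1.a=1 T1.b=0

outcome vector order: (T0.a,T1.a,T1.b)
[TSO] allowed = {<0 0 0>; <0 0 1>; <0 1 1>; <1 0 0>}
claimed∖TSO = {<0 1 0>}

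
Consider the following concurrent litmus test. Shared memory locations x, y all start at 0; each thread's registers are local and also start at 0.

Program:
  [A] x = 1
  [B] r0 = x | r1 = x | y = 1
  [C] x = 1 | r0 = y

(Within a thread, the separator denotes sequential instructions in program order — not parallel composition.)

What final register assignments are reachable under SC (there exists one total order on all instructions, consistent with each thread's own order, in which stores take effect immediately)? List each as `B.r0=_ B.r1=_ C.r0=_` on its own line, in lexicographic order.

outcome vector order: (B.r0,B.r1,C.r0)
|SC outcomes| = 6

B.r0=0 B.r1=0 C.r0=0
B.r0=0 B.r1=0 C.r0=1
B.r0=0 B.r1=1 C.r0=0
B.r0=0 B.r1=1 C.r0=1
B.r0=1 B.r1=1 C.r0=0
B.r0=1 B.r1=1 C.r0=1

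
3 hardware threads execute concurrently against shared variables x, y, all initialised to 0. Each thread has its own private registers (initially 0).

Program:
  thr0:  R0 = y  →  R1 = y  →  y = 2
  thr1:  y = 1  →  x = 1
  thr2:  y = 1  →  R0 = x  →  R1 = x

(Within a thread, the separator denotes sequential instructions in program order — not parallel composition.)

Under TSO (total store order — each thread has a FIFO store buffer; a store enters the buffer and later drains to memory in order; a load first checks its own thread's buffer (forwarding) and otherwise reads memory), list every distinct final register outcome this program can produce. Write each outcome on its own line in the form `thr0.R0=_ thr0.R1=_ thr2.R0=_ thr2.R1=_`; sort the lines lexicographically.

thr0.R0=0 thr0.R1=0 thr2.R0=0 thr2.R1=0
thr0.R0=0 thr0.R1=0 thr2.R0=0 thr2.R1=1
thr0.R0=0 thr0.R1=0 thr2.R0=1 thr2.R1=1
thr0.R0=0 thr0.R1=1 thr2.R0=0 thr2.R1=0
thr0.R0=0 thr0.R1=1 thr2.R0=0 thr2.R1=1
thr0.R0=0 thr0.R1=1 thr2.R0=1 thr2.R1=1
thr0.R0=1 thr0.R1=1 thr2.R0=0 thr2.R1=0
thr0.R0=1 thr0.R1=1 thr2.R0=0 thr2.R1=1
thr0.R0=1 thr0.R1=1 thr2.R0=1 thr2.R1=1

outcome vector order: (thr0.R0,thr0.R1,thr2.R0,thr2.R1)
|TSO outcomes| = 9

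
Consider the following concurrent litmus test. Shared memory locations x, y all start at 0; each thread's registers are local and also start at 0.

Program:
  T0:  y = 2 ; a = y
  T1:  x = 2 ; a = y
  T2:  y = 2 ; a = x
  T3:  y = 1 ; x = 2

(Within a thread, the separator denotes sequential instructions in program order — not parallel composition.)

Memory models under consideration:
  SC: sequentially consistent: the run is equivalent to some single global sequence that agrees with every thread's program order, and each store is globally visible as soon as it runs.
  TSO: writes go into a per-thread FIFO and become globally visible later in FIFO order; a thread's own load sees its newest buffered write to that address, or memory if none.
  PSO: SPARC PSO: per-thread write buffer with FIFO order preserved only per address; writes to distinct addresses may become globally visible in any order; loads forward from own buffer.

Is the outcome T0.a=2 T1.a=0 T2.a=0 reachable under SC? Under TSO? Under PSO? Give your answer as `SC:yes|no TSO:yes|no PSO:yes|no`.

outcome vector order: (T0.a,T1.a,T2.a)
under SC → <1 0 2> <1 1 0> <1 1 2> <1 2 0> <1 2 2> <2 0 2> <2 1 0> <2 1 2> <2 2 0> <2 2 2>
under TSO → <1 0 0> <1 0 2> <1 1 0> <1 1 2> <1 2 0> <1 2 2> <2 0 0> <2 0 2> <2 1 0> <2 1 2> <2 2 0> <2 2 2>
under PSO → <1 0 0> <1 0 2> <1 1 0> <1 1 2> <1 2 0> <1 2 2> <2 0 0> <2 0 2> <2 1 0> <2 1 2> <2 2 0> <2 2 2>
target <2 0 0> ∈ {TSO,PSO}

SC:no TSO:yes PSO:yes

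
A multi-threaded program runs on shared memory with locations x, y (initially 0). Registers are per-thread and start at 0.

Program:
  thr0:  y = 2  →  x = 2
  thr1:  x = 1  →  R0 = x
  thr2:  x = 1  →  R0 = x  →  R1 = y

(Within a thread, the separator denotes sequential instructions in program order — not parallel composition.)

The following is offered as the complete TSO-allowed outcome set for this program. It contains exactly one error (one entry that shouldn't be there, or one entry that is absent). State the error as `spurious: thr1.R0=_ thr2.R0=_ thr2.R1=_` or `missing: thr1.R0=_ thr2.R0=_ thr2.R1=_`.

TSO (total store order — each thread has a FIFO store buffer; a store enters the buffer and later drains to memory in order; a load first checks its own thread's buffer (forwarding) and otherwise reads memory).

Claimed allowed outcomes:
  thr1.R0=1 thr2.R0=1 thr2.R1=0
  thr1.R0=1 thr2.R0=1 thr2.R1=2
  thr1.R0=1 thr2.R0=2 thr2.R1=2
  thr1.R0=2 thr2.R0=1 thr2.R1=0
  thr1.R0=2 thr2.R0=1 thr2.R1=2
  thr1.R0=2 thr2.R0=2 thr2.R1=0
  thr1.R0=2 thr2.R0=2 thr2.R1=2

spurious: thr1.R0=2 thr2.R0=2 thr2.R1=0

outcome vector order: (thr1.R0,thr2.R0,thr2.R1)
under TSO → 1/1/0 1/1/2 1/2/2 2/1/0 2/1/2 2/2/2
claimed∖TSO = {2/2/0}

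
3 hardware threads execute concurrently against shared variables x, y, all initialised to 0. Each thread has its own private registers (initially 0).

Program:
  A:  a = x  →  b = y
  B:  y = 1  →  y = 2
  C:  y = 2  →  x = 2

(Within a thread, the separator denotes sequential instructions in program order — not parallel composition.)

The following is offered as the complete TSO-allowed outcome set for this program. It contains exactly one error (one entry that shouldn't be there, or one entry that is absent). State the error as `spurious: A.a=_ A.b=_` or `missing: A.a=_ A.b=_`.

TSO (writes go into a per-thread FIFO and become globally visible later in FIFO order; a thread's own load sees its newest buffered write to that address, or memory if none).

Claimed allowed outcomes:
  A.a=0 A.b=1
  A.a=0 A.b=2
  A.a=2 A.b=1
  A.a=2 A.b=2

outcome vector order: (A.a,A.b)
TSO: 5 outcomes — {0/0 0/1 0/2 2/1 2/2}
TSO∖claimed = {0/0}

missing: A.a=0 A.b=0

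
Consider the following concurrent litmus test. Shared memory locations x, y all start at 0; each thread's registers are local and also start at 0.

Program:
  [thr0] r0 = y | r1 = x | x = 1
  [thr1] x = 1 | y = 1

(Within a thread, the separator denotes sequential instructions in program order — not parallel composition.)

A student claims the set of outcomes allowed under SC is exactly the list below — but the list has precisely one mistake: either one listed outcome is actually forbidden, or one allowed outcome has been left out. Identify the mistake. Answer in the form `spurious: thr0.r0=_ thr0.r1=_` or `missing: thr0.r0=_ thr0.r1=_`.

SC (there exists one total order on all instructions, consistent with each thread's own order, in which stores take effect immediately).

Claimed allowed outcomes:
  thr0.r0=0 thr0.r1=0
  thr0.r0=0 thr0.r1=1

missing: thr0.r0=1 thr0.r1=1

outcome vector order: (thr0.r0,thr0.r1)
under SC → (0,0); (0,1); (1,1)
SC∖claimed = {(1,1)}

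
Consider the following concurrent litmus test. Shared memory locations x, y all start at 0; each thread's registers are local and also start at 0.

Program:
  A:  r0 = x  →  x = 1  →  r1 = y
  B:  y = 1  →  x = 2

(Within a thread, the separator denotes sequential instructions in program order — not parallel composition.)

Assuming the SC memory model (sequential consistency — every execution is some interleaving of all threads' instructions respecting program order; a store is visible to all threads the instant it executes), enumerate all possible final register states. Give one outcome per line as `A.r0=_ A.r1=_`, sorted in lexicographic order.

A.r0=0 A.r1=0
A.r0=0 A.r1=1
A.r0=2 A.r1=1

outcome vector order: (A.r0,A.r1)
|SC outcomes| = 3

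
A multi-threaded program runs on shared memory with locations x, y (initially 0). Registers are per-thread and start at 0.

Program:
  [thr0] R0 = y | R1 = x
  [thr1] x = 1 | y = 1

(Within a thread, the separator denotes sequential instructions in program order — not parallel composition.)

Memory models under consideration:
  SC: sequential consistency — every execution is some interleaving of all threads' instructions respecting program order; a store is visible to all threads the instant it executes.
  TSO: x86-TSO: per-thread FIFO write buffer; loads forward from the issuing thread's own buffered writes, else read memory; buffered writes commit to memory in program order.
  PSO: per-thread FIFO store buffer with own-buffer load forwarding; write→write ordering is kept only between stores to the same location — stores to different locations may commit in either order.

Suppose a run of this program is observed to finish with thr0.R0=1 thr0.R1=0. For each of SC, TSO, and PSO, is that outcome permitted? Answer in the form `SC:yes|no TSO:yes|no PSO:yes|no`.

outcome vector order: (thr0.R0,thr0.R1)
SC (3): (0,0) (0,1) (1,1)
TSO (3): (0,0) (0,1) (1,1)
PSO (4): (0,0) (0,1) (1,0) (1,1)
target (1,0) ∈ {PSO}

SC:no TSO:no PSO:yes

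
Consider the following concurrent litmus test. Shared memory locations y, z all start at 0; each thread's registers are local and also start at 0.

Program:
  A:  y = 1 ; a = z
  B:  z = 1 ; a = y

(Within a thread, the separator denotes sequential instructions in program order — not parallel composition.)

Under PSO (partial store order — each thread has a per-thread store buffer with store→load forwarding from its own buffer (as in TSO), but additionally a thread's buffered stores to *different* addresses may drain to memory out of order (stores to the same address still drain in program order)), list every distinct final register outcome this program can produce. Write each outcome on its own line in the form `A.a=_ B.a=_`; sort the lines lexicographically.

outcome vector order: (A.a,B.a)
|PSO outcomes| = 4

A.a=0 B.a=0
A.a=0 B.a=1
A.a=1 B.a=0
A.a=1 B.a=1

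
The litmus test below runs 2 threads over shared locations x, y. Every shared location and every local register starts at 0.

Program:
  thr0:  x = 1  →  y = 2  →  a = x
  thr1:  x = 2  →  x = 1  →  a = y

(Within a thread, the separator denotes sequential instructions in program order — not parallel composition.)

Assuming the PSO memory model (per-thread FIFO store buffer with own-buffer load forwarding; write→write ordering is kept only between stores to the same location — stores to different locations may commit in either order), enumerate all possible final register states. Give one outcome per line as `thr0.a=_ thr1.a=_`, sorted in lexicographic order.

thr0.a=1 thr1.a=0
thr0.a=1 thr1.a=2
thr0.a=2 thr1.a=0
thr0.a=2 thr1.a=2

outcome vector order: (thr0.a,thr1.a)
|PSO outcomes| = 4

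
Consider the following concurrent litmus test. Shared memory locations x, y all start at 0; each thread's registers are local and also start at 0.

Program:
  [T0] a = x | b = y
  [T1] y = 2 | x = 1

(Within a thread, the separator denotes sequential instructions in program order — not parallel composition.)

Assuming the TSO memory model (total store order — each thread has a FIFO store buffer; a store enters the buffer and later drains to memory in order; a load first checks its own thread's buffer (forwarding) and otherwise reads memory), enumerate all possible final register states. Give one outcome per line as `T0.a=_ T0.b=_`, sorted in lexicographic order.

T0.a=0 T0.b=0
T0.a=0 T0.b=2
T0.a=1 T0.b=2

outcome vector order: (T0.a,T0.b)
|TSO outcomes| = 3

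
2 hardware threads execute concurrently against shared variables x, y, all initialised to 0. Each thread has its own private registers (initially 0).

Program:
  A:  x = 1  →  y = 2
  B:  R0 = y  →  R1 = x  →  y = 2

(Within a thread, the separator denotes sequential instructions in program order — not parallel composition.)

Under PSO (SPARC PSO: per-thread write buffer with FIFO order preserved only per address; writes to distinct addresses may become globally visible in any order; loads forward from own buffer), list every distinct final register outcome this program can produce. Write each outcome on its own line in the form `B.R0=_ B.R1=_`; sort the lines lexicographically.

B.R0=0 B.R1=0
B.R0=0 B.R1=1
B.R0=2 B.R1=0
B.R0=2 B.R1=1

outcome vector order: (B.R0,B.R1)
|PSO outcomes| = 4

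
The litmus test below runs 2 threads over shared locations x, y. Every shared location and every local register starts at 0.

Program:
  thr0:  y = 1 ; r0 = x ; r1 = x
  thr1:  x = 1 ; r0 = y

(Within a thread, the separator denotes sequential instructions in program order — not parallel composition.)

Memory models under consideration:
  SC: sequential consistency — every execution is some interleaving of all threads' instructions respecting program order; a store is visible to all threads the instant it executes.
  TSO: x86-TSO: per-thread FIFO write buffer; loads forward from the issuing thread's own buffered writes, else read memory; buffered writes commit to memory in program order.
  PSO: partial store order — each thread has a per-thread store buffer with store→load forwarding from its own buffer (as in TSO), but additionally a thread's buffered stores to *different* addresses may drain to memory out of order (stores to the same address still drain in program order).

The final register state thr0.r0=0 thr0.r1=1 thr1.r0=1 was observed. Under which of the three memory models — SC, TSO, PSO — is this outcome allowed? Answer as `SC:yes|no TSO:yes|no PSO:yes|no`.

outcome vector order: (thr0.r0,thr0.r1,thr1.r0)
under SC → (0,0,1); (0,1,1); (1,1,0); (1,1,1)
under TSO → (0,0,0); (0,0,1); (0,1,0); (0,1,1); (1,1,0); (1,1,1)
under PSO → (0,0,0); (0,0,1); (0,1,0); (0,1,1); (1,1,0); (1,1,1)
target (0,1,1) ∈ {SC,TSO,PSO}

SC:yes TSO:yes PSO:yes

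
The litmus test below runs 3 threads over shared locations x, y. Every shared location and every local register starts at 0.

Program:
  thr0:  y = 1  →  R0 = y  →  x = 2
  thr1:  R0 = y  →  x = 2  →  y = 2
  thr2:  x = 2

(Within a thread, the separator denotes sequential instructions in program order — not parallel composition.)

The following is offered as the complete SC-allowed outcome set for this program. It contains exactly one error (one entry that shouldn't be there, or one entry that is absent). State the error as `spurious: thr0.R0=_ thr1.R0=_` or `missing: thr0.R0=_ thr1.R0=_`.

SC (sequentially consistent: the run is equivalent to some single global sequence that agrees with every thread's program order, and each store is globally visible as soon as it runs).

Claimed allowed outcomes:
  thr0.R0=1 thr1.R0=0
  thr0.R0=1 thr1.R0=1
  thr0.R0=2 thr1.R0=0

outcome vector order: (thr0.R0,thr1.R0)
[SC] allowed = {10 11 20 21}
SC∖claimed = {21}

missing: thr0.R0=2 thr1.R0=1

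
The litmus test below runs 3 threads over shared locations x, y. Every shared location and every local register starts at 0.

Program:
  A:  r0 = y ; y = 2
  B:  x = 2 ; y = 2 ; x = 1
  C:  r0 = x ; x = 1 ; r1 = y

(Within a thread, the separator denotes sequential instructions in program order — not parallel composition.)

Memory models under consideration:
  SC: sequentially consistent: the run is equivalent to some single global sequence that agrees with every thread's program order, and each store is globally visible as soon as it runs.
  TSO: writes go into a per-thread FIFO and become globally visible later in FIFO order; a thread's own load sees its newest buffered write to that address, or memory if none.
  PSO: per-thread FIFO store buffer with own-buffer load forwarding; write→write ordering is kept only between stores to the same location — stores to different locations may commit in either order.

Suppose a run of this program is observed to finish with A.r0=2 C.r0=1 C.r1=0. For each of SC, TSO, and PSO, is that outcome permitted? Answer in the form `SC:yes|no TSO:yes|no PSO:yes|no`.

SC:no TSO:no PSO:yes

outcome vector order: (A.r0,C.r0,C.r1)
under SC → <0 0 0>; <0 0 2>; <0 1 2>; <0 2 0>; <0 2 2>; <2 0 0>; <2 0 2>; <2 1 2>; <2 2 0>; <2 2 2>
under TSO → <0 0 0>; <0 0 2>; <0 1 2>; <0 2 0>; <0 2 2>; <2 0 0>; <2 0 2>; <2 1 2>; <2 2 0>; <2 2 2>
under PSO → <0 0 0>; <0 0 2>; <0 1 0>; <0 1 2>; <0 2 0>; <0 2 2>; <2 0 0>; <2 0 2>; <2 1 0>; <2 1 2>; <2 2 0>; <2 2 2>
target <2 1 0> ∈ {PSO}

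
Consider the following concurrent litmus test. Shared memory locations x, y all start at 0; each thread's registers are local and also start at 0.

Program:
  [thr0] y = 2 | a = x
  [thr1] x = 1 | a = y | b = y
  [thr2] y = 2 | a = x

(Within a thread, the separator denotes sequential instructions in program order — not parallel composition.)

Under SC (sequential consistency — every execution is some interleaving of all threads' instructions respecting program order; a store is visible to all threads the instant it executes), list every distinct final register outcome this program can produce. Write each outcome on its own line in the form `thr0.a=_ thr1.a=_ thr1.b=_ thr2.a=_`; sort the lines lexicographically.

outcome vector order: (thr0.a,thr1.a,thr1.b,thr2.a)
|SC outcomes| = 6

thr0.a=0 thr1.a=2 thr1.b=2 thr2.a=0
thr0.a=0 thr1.a=2 thr1.b=2 thr2.a=1
thr0.a=1 thr1.a=0 thr1.b=0 thr2.a=1
thr0.a=1 thr1.a=0 thr1.b=2 thr2.a=1
thr0.a=1 thr1.a=2 thr1.b=2 thr2.a=0
thr0.a=1 thr1.a=2 thr1.b=2 thr2.a=1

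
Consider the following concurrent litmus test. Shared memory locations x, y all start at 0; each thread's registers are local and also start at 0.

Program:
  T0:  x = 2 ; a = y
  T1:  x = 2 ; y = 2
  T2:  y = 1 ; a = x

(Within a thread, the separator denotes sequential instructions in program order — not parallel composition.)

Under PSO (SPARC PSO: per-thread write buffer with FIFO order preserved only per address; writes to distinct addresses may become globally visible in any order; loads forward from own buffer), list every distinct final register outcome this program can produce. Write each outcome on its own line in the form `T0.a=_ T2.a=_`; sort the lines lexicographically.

outcome vector order: (T0.a,T2.a)
|PSO outcomes| = 6

T0.a=0 T2.a=0
T0.a=0 T2.a=2
T0.a=1 T2.a=0
T0.a=1 T2.a=2
T0.a=2 T2.a=0
T0.a=2 T2.a=2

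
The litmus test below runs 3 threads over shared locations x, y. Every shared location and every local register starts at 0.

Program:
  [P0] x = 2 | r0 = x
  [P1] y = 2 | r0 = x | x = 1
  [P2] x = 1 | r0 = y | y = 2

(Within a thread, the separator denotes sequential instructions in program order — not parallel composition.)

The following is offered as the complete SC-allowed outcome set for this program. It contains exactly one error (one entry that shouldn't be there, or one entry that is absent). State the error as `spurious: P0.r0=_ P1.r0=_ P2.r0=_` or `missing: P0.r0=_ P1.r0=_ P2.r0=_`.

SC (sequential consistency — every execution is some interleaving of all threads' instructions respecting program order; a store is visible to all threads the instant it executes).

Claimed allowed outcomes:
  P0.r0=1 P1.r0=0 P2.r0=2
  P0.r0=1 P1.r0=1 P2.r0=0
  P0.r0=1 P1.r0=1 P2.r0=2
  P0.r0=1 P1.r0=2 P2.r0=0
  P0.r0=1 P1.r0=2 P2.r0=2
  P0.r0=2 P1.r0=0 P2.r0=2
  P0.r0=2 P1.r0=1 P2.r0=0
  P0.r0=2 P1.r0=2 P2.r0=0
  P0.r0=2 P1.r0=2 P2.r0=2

missing: P0.r0=2 P1.r0=1 P2.r0=2

outcome vector order: (P0.r0,P1.r0,P2.r0)
[SC] allowed = {<1 0 2>; <1 1 0>; <1 1 2>; <1 2 0>; <1 2 2>; <2 0 2>; <2 1 0>; <2 1 2>; <2 2 0>; <2 2 2>}
SC∖claimed = {<2 1 2>}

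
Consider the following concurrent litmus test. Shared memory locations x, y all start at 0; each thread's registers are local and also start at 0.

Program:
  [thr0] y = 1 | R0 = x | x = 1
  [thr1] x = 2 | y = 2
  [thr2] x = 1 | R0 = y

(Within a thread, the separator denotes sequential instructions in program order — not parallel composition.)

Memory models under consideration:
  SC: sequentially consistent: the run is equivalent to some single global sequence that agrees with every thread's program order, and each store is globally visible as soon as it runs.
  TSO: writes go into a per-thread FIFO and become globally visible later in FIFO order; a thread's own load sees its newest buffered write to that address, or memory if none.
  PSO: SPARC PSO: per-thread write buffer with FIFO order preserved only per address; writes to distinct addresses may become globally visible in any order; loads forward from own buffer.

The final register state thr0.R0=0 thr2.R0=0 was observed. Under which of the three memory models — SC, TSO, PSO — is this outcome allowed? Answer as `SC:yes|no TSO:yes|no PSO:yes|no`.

outcome vector order: (thr0.R0,thr2.R0)
[SC] allowed = {(0,1), (0,2), (1,0), (1,1), (1,2), (2,0), (2,1), (2,2)}
[TSO] allowed = {(0,0), (0,1), (0,2), (1,0), (1,1), (1,2), (2,0), (2,1), (2,2)}
[PSO] allowed = {(0,0), (0,1), (0,2), (1,0), (1,1), (1,2), (2,0), (2,1), (2,2)}
target (0,0) ∈ {TSO,PSO}

SC:no TSO:yes PSO:yes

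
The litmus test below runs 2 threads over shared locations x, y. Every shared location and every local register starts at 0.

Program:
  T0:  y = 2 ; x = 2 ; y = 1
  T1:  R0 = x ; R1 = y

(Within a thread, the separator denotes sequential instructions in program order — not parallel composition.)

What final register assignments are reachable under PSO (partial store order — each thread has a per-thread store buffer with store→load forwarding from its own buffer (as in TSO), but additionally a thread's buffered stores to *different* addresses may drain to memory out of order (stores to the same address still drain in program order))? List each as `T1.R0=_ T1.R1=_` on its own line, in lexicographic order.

outcome vector order: (T1.R0,T1.R1)
|PSO outcomes| = 6

T1.R0=0 T1.R1=0
T1.R0=0 T1.R1=1
T1.R0=0 T1.R1=2
T1.R0=2 T1.R1=0
T1.R0=2 T1.R1=1
T1.R0=2 T1.R1=2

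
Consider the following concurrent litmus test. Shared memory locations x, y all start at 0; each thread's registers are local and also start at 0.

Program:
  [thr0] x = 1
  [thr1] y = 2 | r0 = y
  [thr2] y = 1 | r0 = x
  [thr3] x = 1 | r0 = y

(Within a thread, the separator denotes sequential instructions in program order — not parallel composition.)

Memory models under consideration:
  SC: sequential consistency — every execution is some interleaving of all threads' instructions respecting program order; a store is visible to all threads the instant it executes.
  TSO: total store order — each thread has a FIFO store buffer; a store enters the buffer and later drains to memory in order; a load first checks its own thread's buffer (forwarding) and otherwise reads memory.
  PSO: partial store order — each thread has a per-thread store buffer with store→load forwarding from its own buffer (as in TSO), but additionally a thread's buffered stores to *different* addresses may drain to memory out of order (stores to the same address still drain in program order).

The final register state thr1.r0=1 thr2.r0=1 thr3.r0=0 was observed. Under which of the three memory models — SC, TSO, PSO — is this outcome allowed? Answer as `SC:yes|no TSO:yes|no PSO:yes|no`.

outcome vector order: (thr1.r0,thr2.r0,thr3.r0)
SC: 9 outcomes — {(1,0,1); (1,1,0); (1,1,1); (1,1,2); (2,0,1); (2,0,2); (2,1,0); (2,1,1); (2,1,2)}
TSO: 12 outcomes — {(1,0,0); (1,0,1); (1,0,2); (1,1,0); (1,1,1); (1,1,2); (2,0,0); (2,0,1); (2,0,2); (2,1,0); (2,1,1); (2,1,2)}
PSO: 12 outcomes — {(1,0,0); (1,0,1); (1,0,2); (1,1,0); (1,1,1); (1,1,2); (2,0,0); (2,0,1); (2,0,2); (2,1,0); (2,1,1); (2,1,2)}
target (1,1,0) ∈ {SC,TSO,PSO}

SC:yes TSO:yes PSO:yes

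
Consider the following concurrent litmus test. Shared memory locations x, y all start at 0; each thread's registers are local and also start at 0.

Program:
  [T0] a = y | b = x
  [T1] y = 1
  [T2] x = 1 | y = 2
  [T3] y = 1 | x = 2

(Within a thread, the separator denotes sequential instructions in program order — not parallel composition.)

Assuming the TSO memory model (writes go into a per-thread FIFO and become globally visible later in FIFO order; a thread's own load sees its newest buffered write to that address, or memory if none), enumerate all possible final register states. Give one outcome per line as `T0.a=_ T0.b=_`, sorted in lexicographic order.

T0.a=0 T0.b=0
T0.a=0 T0.b=1
T0.a=0 T0.b=2
T0.a=1 T0.b=0
T0.a=1 T0.b=1
T0.a=1 T0.b=2
T0.a=2 T0.b=1
T0.a=2 T0.b=2

outcome vector order: (T0.a,T0.b)
|TSO outcomes| = 8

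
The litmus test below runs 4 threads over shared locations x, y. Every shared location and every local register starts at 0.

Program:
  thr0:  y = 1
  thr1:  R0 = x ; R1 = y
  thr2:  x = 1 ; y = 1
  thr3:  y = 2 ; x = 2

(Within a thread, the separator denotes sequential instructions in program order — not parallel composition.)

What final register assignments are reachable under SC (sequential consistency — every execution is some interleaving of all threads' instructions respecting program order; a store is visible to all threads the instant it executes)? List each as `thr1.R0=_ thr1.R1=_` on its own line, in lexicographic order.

thr1.R0=0 thr1.R1=0
thr1.R0=0 thr1.R1=1
thr1.R0=0 thr1.R1=2
thr1.R0=1 thr1.R1=0
thr1.R0=1 thr1.R1=1
thr1.R0=1 thr1.R1=2
thr1.R0=2 thr1.R1=1
thr1.R0=2 thr1.R1=2

outcome vector order: (thr1.R0,thr1.R1)
|SC outcomes| = 8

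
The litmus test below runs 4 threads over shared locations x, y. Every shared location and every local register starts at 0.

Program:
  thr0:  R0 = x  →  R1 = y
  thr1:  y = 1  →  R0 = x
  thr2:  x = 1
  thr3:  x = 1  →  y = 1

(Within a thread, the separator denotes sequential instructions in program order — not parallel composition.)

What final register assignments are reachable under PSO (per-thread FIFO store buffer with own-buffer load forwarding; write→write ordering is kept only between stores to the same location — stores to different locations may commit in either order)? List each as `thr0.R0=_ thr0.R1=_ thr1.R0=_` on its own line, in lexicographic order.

thr0.R0=0 thr0.R1=0 thr1.R0=0
thr0.R0=0 thr0.R1=0 thr1.R0=1
thr0.R0=0 thr0.R1=1 thr1.R0=0
thr0.R0=0 thr0.R1=1 thr1.R0=1
thr0.R0=1 thr0.R1=0 thr1.R0=0
thr0.R0=1 thr0.R1=0 thr1.R0=1
thr0.R0=1 thr0.R1=1 thr1.R0=0
thr0.R0=1 thr0.R1=1 thr1.R0=1

outcome vector order: (thr0.R0,thr0.R1,thr1.R0)
|PSO outcomes| = 8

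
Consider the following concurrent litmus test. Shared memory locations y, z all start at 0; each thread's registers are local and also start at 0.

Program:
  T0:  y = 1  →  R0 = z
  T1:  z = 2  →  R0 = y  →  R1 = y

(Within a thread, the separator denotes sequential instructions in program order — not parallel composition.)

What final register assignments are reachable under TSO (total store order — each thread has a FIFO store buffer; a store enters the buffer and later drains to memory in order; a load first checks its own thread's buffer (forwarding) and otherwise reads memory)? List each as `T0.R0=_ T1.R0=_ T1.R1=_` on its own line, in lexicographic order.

T0.R0=0 T1.R0=0 T1.R1=0
T0.R0=0 T1.R0=0 T1.R1=1
T0.R0=0 T1.R0=1 T1.R1=1
T0.R0=2 T1.R0=0 T1.R1=0
T0.R0=2 T1.R0=0 T1.R1=1
T0.R0=2 T1.R0=1 T1.R1=1

outcome vector order: (T0.R0,T1.R0,T1.R1)
|TSO outcomes| = 6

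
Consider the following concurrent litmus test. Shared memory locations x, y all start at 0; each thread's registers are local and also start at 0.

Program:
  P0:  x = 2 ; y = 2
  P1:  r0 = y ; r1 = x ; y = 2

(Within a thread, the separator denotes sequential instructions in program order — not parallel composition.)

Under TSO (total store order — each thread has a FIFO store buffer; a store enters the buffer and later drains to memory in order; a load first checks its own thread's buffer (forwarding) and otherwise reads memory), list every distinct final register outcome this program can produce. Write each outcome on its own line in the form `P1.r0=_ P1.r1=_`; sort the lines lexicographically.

P1.r0=0 P1.r1=0
P1.r0=0 P1.r1=2
P1.r0=2 P1.r1=2

outcome vector order: (P1.r0,P1.r1)
|TSO outcomes| = 3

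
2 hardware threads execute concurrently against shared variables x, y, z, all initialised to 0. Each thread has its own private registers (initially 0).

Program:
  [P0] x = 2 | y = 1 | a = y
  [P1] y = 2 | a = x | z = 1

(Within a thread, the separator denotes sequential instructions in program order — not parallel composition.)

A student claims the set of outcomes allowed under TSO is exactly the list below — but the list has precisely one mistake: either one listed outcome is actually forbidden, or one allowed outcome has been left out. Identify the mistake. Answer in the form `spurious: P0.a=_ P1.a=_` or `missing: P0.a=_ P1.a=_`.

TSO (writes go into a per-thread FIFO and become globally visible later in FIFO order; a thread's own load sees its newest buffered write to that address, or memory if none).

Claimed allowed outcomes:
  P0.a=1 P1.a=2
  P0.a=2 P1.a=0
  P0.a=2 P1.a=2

missing: P0.a=1 P1.a=0

outcome vector order: (P0.a,P1.a)
TSO (4): <1 0>; <1 2>; <2 0>; <2 2>
TSO∖claimed = {<1 0>}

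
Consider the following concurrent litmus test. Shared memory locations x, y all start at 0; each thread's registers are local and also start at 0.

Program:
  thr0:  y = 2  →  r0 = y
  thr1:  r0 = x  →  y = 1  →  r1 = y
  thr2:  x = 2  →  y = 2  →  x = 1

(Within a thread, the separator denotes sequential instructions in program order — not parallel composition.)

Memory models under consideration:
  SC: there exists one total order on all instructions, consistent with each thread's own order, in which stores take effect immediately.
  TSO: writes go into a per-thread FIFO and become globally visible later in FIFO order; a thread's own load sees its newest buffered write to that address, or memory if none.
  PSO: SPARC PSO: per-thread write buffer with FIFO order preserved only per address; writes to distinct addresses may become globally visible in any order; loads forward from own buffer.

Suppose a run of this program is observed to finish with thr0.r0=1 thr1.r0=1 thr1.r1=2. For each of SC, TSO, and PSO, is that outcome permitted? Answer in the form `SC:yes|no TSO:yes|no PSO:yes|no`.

SC:no TSO:no PSO:yes

outcome vector order: (thr0.r0,thr1.r0,thr1.r1)
SC (11): <1 0 1>, <1 0 2>, <1 1 1>, <1 2 1>, <1 2 2>, <2 0 1>, <2 0 2>, <2 1 1>, <2 1 2>, <2 2 1>, <2 2 2>
TSO (11): <1 0 1>, <1 0 2>, <1 1 1>, <1 2 1>, <1 2 2>, <2 0 1>, <2 0 2>, <2 1 1>, <2 1 2>, <2 2 1>, <2 2 2>
PSO (12): <1 0 1>, <1 0 2>, <1 1 1>, <1 1 2>, <1 2 1>, <1 2 2>, <2 0 1>, <2 0 2>, <2 1 1>, <2 1 2>, <2 2 1>, <2 2 2>
target <1 1 2> ∈ {PSO}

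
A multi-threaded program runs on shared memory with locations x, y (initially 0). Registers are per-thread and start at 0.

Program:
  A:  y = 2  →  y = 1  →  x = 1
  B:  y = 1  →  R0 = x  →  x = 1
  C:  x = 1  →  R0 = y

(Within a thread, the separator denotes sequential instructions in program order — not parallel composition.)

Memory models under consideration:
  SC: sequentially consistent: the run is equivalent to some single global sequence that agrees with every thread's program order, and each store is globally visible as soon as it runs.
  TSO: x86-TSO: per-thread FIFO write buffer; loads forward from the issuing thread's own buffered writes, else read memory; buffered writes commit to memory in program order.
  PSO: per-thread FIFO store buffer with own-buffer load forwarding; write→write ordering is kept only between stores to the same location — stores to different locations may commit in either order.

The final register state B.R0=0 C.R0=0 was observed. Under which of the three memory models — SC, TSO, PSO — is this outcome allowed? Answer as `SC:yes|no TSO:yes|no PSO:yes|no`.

outcome vector order: (B.R0,C.R0)
SC (5): <0 1>, <0 2>, <1 0>, <1 1>, <1 2>
TSO (6): <0 0>, <0 1>, <0 2>, <1 0>, <1 1>, <1 2>
PSO (6): <0 0>, <0 1>, <0 2>, <1 0>, <1 1>, <1 2>
target <0 0> ∈ {TSO,PSO}

SC:no TSO:yes PSO:yes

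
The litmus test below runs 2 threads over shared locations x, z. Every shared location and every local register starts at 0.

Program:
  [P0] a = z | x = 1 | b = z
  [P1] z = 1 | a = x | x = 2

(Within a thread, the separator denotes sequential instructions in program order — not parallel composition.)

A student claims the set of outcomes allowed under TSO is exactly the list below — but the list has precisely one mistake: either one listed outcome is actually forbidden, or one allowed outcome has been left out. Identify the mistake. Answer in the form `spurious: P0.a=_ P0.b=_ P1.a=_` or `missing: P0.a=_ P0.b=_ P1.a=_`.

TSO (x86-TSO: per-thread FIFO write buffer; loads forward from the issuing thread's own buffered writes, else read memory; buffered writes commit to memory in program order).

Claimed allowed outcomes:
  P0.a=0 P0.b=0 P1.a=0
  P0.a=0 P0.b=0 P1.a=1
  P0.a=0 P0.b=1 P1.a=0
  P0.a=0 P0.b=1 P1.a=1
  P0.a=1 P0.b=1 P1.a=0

outcome vector order: (P0.a,P0.b,P1.a)
TSO (6): <0 0 0> <0 0 1> <0 1 0> <0 1 1> <1 1 0> <1 1 1>
TSO∖claimed = {<1 1 1>}

missing: P0.a=1 P0.b=1 P1.a=1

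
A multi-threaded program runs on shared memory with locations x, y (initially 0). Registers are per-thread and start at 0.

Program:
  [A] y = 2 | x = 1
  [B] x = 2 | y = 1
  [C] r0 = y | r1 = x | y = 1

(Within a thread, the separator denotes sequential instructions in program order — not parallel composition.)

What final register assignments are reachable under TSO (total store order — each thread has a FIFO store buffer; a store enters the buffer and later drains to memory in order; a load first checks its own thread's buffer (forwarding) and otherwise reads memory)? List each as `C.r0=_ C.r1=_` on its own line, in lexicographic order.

C.r0=0 C.r1=0
C.r0=0 C.r1=1
C.r0=0 C.r1=2
C.r0=1 C.r1=1
C.r0=1 C.r1=2
C.r0=2 C.r1=0
C.r0=2 C.r1=1
C.r0=2 C.r1=2

outcome vector order: (C.r0,C.r1)
|TSO outcomes| = 8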